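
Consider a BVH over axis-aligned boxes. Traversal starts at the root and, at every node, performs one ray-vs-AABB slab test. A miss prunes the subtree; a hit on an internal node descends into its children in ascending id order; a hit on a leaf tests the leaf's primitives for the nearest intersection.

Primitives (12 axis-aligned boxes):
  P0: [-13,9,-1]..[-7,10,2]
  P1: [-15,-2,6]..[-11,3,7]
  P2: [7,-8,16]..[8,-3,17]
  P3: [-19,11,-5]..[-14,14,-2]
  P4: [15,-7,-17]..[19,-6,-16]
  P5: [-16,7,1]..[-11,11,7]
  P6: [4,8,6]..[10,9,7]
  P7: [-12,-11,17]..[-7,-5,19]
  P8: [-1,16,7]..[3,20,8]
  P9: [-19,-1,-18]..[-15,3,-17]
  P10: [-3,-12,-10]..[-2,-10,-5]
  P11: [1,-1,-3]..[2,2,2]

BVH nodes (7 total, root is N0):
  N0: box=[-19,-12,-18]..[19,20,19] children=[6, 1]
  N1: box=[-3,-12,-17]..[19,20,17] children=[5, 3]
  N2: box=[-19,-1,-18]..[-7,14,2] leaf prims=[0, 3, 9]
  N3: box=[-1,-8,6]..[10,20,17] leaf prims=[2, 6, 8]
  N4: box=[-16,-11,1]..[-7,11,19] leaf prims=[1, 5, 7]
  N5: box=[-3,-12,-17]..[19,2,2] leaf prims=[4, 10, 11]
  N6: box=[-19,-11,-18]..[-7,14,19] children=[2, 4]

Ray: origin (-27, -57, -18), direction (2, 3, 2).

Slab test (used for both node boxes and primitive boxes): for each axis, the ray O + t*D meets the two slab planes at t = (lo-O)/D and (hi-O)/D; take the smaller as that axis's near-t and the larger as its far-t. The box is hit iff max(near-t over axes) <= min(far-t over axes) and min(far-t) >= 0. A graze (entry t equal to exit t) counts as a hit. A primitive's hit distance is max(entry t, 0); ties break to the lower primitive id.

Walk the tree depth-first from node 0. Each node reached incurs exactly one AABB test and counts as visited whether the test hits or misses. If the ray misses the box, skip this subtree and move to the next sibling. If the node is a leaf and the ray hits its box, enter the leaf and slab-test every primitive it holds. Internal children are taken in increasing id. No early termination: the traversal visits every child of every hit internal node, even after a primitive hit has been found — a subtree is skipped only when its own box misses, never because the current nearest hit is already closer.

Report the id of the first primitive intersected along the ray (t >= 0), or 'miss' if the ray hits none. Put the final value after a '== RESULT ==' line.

Walk:
N0 x:[4,23] y:[15,77/3] z:[0,37/2] -> hit [15,37/2], descend [1, 6]
  N1 x:[12,23] y:[15,77/3] z:[1/2,35/2] -> hit [15,35/2], descend [3, 5]
    N3 x:[13,37/2] y:[49/3,77/3] z:[12,35/2] -> hit [49/3,35/2] leaf, test {P2@t=17, P6(miss), P8(miss)}
    N5 x:[12,23] y:[15,59/3] z:[1/2,10] -> miss, prune
  N6 x:[4,10] y:[46/3,71/3] z:[0,37/2] -> miss, prune

Visited [0, 1, 3, 5, 6]. Tests: 5 box, 1 leaf. Nearest: P2.

== RESULT ==
2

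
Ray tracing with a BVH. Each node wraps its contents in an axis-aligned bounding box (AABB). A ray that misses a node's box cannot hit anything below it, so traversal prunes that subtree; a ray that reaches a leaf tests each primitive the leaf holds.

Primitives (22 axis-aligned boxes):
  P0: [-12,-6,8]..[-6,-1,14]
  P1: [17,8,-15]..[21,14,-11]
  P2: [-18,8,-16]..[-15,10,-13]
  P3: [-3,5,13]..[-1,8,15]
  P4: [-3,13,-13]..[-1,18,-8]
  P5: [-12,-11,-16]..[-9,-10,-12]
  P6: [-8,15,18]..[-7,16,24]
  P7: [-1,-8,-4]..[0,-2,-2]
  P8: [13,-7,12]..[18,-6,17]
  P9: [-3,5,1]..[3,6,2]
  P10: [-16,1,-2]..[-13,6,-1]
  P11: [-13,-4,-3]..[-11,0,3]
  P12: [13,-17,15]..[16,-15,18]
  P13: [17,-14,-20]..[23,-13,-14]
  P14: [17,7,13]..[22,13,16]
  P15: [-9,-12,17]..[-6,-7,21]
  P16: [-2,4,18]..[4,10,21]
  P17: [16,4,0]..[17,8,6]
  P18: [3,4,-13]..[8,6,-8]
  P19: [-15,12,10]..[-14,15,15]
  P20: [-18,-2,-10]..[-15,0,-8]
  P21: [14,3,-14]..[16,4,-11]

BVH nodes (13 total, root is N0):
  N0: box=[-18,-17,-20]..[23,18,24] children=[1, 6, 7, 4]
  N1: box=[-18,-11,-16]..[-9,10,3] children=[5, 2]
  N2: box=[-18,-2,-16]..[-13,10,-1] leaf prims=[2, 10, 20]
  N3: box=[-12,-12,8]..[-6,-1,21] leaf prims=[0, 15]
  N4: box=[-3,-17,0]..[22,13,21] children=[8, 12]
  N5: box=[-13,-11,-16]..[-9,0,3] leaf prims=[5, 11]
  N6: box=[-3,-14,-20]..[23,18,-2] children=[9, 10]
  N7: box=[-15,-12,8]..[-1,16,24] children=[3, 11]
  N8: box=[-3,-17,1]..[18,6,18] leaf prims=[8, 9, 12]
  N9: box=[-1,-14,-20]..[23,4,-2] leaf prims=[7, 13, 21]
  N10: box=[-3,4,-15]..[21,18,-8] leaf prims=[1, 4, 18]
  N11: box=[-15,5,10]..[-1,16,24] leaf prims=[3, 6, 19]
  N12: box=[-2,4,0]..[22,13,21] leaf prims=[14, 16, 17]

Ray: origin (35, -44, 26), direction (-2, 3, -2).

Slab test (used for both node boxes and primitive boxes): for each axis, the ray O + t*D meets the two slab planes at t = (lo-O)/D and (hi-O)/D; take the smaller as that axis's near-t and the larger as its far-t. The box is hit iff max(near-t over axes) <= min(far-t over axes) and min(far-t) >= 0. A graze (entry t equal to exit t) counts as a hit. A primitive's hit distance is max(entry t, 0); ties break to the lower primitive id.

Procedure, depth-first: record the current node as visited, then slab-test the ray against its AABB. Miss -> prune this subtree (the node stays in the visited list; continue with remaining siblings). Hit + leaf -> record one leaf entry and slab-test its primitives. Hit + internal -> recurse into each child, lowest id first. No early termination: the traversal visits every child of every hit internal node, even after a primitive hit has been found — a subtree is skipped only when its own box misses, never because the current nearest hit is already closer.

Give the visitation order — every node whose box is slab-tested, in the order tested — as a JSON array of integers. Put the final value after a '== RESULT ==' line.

Traverse from the root:
N0 x:[6,53/2] y:[9,62/3] z:[1,23] -> hit [9,62/3], descend [1, 4, 6, 7]
  N1 x:[22,53/2] y:[11,18] z:[23/2,21] -> miss, prune
  N4 x:[13/2,19] y:[9,19] z:[5/2,13] -> hit [9,13], descend [8, 12]
    N8 x:[17/2,19] y:[9,50/3] z:[4,25/2] -> hit [9,25/2] leaf, test {P8(miss), P9(miss), P12(miss)}
    N12 x:[13/2,37/2] y:[16,19] z:[5/2,13] -> miss, prune
  N6 x:[6,19] y:[10,62/3] z:[14,23] -> hit [14,19], descend [9, 10]
    N9 x:[6,18] y:[10,16] z:[14,23] -> hit [14,16] leaf, test {P7(miss), P13(miss), P21(miss)}
    N10 x:[7,19] y:[16,62/3] z:[17,41/2] -> hit [17,19] leaf, test {P1(miss), P4@t=19, P18(miss)}
  N7 x:[18,25] y:[32/3,20] z:[1,9] -> miss, prune

9 AABB tests over nodes [0, 1, 4, 8, 12, 6, 9, 10, 7]; 3 leaves entered; closest P4.

== RESULT ==
[0, 1, 4, 8, 12, 6, 9, 10, 7]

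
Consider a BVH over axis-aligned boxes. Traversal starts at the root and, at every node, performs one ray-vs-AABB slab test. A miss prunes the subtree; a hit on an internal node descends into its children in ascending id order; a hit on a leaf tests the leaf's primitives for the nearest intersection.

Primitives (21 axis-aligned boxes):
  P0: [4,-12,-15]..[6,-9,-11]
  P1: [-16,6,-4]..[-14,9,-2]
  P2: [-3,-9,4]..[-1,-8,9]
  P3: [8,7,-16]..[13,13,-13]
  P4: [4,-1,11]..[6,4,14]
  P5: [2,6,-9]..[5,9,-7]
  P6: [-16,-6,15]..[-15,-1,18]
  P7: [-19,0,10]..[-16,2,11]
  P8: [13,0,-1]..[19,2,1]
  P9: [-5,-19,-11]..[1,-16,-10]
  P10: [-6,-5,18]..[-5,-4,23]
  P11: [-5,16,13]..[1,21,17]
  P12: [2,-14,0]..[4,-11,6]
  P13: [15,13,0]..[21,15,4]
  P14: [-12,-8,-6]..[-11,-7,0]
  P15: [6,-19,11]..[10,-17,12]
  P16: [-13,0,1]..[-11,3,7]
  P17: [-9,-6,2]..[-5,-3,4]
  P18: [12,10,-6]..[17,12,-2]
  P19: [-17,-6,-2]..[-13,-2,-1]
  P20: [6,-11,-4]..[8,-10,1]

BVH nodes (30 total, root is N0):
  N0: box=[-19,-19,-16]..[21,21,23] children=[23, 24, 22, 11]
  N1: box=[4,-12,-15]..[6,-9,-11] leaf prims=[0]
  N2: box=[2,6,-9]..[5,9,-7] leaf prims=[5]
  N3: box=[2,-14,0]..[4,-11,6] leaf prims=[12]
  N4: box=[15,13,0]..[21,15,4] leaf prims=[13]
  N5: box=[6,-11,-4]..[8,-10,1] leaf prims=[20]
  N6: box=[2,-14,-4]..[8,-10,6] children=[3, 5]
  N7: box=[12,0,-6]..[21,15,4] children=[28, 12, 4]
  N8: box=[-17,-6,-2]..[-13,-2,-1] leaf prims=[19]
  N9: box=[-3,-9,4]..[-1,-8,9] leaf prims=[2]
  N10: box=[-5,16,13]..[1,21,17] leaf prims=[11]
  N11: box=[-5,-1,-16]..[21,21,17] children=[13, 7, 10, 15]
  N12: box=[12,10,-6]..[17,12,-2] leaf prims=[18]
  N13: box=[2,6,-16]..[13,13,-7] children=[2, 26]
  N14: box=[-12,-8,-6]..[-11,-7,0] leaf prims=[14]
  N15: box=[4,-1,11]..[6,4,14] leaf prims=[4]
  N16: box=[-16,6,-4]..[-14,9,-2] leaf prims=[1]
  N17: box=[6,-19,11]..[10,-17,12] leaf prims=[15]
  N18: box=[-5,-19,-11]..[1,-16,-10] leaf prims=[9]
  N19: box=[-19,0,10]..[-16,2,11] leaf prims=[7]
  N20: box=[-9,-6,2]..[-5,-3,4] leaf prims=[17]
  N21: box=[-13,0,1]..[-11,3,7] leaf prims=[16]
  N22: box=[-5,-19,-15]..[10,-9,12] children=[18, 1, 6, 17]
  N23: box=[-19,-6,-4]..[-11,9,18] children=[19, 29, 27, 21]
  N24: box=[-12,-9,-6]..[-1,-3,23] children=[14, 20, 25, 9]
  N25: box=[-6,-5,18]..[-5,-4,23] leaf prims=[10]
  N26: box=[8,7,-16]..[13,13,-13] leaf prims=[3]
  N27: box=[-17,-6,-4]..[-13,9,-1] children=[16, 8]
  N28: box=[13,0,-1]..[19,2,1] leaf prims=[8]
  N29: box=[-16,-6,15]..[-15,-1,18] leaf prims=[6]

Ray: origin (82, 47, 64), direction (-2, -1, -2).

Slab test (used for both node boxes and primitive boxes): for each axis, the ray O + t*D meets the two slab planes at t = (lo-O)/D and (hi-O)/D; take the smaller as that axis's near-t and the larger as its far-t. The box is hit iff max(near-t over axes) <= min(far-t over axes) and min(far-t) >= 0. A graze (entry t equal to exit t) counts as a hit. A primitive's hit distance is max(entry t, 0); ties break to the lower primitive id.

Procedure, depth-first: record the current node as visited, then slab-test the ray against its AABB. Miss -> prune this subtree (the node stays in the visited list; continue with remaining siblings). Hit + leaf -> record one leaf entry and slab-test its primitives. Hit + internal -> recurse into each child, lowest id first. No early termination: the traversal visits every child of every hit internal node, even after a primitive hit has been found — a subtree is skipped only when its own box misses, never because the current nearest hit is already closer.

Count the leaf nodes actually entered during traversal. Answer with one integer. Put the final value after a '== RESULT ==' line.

Trace the traversal:
N0 x:[61/2,101/2] y:[26,66] z:[41/2,40] -> hit [61/2,40], descend [11, 22, 23, 24]
  N11 x:[61/2,87/2] y:[26,48] z:[47/2,40] -> hit [61/2,40], descend [7, 10, 13, 15]
    N7 x:[61/2,35] y:[32,47] z:[30,35] -> hit [32,35], descend [4, 12, 28]
      N4 x:[61/2,67/2] y:[32,34] z:[30,32] -> hit [32,32] leaf, test {P13@t=32}
      N12 x:[65/2,35] y:[35,37] z:[33,35] -> hit [35,35] leaf, test {P18@t=35}
      N28 x:[63/2,69/2] y:[45,47] z:[63/2,65/2] -> miss, prune
    N10 x:[81/2,87/2] y:[26,31] z:[47/2,51/2] -> miss, prune
    N13 x:[69/2,40] y:[34,41] z:[71/2,40] -> hit [71/2,40], descend [2, 26]
      N2 x:[77/2,40] y:[38,41] z:[71/2,73/2] -> miss, prune
      N26 x:[69/2,37] y:[34,40] z:[77/2,40] -> miss, prune
    N15 x:[38,39] y:[43,48] z:[25,53/2] -> miss, prune
  N22 x:[36,87/2] y:[56,66] z:[26,79/2] -> miss, prune
  N23 x:[93/2,101/2] y:[38,53] z:[23,34] -> miss, prune
  N24 x:[83/2,47] y:[50,56] z:[41/2,35] -> miss, prune

14 AABB tests over nodes [0, 11, 7, 4, 12, 28, 10, 13, 2, 26, 15, 22, 23, 24]; 2 leaves entered; closest P13.

== RESULT ==
2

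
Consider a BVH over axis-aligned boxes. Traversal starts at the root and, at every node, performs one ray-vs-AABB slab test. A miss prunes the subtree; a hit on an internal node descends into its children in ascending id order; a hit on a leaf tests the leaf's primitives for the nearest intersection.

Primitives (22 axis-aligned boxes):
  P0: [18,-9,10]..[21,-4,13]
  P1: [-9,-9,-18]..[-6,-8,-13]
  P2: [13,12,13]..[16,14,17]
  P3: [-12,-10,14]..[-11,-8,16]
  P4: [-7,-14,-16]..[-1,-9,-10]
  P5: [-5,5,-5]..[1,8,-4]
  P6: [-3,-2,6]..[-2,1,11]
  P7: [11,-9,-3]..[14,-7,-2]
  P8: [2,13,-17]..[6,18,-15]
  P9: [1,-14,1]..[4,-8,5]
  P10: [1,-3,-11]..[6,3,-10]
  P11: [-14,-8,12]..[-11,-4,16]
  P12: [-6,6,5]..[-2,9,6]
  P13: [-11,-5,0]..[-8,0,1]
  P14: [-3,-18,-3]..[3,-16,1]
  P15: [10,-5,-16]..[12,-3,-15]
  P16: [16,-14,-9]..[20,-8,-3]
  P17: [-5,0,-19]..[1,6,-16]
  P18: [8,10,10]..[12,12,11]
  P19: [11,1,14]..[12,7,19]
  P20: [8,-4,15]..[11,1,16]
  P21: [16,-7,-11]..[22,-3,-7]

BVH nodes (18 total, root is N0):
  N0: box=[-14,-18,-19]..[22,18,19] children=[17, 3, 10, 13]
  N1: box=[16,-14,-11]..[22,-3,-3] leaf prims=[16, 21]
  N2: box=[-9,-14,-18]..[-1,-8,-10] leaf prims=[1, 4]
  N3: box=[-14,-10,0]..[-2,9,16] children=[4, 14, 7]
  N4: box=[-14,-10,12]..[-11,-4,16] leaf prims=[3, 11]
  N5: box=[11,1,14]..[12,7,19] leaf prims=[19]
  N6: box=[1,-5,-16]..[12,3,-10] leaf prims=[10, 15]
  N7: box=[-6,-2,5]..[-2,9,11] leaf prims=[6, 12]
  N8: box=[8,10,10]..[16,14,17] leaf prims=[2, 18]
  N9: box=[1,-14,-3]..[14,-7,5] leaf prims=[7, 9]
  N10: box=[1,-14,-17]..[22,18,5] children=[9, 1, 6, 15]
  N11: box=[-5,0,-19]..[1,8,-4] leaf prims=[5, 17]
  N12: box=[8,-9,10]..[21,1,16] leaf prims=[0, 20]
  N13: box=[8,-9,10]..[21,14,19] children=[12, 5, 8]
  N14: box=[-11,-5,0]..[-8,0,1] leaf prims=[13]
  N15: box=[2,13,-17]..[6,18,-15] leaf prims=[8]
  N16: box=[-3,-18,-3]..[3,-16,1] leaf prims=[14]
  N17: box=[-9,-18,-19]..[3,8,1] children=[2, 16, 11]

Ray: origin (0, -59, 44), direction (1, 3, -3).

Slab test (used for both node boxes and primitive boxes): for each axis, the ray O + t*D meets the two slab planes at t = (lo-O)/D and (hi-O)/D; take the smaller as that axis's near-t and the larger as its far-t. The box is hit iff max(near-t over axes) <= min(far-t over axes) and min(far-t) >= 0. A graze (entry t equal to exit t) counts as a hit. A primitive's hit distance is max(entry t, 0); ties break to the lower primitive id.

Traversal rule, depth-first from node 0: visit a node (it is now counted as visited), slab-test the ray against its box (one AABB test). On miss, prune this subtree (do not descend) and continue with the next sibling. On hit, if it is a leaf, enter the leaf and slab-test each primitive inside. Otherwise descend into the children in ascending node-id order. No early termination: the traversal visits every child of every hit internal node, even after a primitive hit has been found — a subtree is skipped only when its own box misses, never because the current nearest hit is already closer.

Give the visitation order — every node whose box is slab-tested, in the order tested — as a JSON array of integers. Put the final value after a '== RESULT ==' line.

Traverse from the root:
N0 x:[-14,22] y:[41/3,77/3] z:[25/3,21] -> hit [41/3,21], descend [3, 10, 13, 17]
  N3 x:[-14,-2] y:[49/3,68/3] z:[28/3,44/3] -> miss, prune
  N10 x:[1,22] y:[15,77/3] z:[13,61/3] -> hit [15,61/3], descend [1, 6, 9, 15]
    N1 x:[16,22] y:[15,56/3] z:[47/3,55/3] -> hit [16,55/3] leaf, test {P16@t=16, P21@t=52/3}
    N6 x:[1,12] y:[18,62/3] z:[18,20] -> miss, prune
    N9 x:[1,14] y:[15,52/3] z:[13,47/3] -> miss, prune
    N15 x:[2,6] y:[24,77/3] z:[59/3,61/3] -> miss, prune
  N13 x:[8,21] y:[50/3,73/3] z:[25/3,34/3] -> miss, prune
  N17 x:[-9,3] y:[41/3,67/3] z:[43/3,21] -> miss, prune

Visited [0, 3, 10, 1, 6, 9, 15, 13, 17]. Tests: 9 box, 1 leaf. Nearest: P16.

== RESULT ==
[0, 3, 10, 1, 6, 9, 15, 13, 17]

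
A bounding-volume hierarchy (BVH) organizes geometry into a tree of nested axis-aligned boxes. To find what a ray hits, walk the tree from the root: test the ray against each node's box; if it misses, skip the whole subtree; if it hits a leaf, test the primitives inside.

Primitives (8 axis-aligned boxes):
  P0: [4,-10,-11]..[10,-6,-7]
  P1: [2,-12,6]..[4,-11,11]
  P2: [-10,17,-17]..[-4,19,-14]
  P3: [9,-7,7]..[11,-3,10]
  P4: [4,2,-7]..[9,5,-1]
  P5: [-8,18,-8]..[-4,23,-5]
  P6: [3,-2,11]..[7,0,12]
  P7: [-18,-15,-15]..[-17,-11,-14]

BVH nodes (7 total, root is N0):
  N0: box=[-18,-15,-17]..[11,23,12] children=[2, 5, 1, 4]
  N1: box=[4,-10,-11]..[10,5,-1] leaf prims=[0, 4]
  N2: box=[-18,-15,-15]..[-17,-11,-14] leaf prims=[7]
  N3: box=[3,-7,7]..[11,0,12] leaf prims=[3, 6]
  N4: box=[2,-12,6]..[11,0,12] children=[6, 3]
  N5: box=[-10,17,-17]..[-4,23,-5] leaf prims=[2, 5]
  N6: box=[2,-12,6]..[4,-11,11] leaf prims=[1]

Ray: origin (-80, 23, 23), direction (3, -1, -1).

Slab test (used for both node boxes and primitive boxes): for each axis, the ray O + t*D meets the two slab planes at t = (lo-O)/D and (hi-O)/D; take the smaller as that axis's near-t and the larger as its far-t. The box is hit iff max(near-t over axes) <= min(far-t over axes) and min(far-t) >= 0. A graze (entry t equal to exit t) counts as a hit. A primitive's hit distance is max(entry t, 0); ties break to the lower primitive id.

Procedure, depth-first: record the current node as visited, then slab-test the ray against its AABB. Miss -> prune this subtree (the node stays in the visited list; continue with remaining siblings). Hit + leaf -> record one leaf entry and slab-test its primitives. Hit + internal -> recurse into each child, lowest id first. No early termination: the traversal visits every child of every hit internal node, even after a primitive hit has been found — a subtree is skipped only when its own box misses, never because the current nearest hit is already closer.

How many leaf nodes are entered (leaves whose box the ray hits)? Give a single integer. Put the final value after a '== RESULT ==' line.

Trace the traversal:
N0 x:[62/3,91/3] y:[0,38] z:[11,40] -> hit [62/3,91/3], descend [1, 2, 4, 5]
  N1 x:[28,30] y:[18,33] z:[24,34] -> hit [28,30] leaf, test {P0@t=30, P4(miss)}
  N2 x:[62/3,21] y:[34,38] z:[37,38] -> miss, prune
  N4 x:[82/3,91/3] y:[23,35] z:[11,17] -> miss, prune
  N5 x:[70/3,76/3] y:[0,6] z:[28,40] -> miss, prune

Summary -> nodes [0, 1, 2, 4, 5]; box-tests=5; leaf-entries=1; first=P0

== RESULT ==
1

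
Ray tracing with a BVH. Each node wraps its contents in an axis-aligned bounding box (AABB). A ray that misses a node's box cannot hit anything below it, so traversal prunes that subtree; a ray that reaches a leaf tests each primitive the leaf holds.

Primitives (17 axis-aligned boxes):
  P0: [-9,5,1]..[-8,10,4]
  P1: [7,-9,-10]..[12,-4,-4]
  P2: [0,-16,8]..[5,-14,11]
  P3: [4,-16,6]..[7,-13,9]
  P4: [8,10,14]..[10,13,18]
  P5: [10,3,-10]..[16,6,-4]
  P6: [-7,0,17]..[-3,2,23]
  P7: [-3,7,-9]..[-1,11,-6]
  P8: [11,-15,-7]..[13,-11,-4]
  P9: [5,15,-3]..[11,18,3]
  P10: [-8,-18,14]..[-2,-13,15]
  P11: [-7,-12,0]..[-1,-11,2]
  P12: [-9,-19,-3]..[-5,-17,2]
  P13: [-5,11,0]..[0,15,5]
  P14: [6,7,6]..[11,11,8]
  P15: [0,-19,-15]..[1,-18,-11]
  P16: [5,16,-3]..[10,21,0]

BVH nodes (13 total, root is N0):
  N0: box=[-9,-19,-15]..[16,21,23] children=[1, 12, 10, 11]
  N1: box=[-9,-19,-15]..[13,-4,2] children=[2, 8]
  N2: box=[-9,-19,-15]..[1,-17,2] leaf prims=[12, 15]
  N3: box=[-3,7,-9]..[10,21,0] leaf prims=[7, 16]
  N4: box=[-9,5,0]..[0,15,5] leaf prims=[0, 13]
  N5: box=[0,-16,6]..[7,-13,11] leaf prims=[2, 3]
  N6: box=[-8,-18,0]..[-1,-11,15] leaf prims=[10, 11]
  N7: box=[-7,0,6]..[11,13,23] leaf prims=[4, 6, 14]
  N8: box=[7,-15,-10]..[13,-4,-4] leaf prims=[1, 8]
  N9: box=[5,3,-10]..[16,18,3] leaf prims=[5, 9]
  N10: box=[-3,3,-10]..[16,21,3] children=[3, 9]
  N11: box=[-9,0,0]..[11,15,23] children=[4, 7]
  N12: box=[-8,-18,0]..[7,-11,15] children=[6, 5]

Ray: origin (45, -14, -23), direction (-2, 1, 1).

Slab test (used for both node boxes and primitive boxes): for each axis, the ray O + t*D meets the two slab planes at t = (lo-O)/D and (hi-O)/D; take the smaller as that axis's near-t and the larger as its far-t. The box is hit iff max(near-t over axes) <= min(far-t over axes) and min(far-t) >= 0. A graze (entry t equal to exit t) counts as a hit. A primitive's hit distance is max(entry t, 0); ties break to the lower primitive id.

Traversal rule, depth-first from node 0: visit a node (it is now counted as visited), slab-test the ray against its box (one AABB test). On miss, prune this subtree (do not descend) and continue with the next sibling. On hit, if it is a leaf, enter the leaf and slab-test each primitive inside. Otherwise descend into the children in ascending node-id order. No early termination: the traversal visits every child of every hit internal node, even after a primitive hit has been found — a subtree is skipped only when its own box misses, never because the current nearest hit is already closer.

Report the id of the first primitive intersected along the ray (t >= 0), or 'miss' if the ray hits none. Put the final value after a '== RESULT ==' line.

Walk:
N0 x:[29/2,27] y:[-5,35] z:[8,46] -> hit [29/2,27], descend [1, 10, 11, 12]
  N1 x:[16,27] y:[-5,10] z:[8,25] -> miss, prune
  N10 x:[29/2,24] y:[17,35] z:[13,26] -> hit [17,24], descend [3, 9]
    N3 x:[35/2,24] y:[21,35] z:[14,23] -> hit [21,23] leaf, test {P7(miss), P16(miss)}
    N9 x:[29/2,20] y:[17,32] z:[13,26] -> hit [17,20] leaf, test {P5@t=17, P9(miss)}
  N11 x:[17,27] y:[14,29] z:[23,46] -> hit [23,27], descend [4, 7]
    N4 x:[45/2,27] y:[19,29] z:[23,28] -> hit [23,27] leaf, test {P0(miss), P13@t=25}
    N7 x:[17,26] y:[14,27] z:[29,46] -> miss, prune
  N12 x:[19,53/2] y:[-4,3] z:[23,38] -> miss, prune

9 AABB tests over nodes [0, 1, 10, 3, 9, 11, 4, 7, 12]; 3 leaves entered; closest P5.

== RESULT ==
5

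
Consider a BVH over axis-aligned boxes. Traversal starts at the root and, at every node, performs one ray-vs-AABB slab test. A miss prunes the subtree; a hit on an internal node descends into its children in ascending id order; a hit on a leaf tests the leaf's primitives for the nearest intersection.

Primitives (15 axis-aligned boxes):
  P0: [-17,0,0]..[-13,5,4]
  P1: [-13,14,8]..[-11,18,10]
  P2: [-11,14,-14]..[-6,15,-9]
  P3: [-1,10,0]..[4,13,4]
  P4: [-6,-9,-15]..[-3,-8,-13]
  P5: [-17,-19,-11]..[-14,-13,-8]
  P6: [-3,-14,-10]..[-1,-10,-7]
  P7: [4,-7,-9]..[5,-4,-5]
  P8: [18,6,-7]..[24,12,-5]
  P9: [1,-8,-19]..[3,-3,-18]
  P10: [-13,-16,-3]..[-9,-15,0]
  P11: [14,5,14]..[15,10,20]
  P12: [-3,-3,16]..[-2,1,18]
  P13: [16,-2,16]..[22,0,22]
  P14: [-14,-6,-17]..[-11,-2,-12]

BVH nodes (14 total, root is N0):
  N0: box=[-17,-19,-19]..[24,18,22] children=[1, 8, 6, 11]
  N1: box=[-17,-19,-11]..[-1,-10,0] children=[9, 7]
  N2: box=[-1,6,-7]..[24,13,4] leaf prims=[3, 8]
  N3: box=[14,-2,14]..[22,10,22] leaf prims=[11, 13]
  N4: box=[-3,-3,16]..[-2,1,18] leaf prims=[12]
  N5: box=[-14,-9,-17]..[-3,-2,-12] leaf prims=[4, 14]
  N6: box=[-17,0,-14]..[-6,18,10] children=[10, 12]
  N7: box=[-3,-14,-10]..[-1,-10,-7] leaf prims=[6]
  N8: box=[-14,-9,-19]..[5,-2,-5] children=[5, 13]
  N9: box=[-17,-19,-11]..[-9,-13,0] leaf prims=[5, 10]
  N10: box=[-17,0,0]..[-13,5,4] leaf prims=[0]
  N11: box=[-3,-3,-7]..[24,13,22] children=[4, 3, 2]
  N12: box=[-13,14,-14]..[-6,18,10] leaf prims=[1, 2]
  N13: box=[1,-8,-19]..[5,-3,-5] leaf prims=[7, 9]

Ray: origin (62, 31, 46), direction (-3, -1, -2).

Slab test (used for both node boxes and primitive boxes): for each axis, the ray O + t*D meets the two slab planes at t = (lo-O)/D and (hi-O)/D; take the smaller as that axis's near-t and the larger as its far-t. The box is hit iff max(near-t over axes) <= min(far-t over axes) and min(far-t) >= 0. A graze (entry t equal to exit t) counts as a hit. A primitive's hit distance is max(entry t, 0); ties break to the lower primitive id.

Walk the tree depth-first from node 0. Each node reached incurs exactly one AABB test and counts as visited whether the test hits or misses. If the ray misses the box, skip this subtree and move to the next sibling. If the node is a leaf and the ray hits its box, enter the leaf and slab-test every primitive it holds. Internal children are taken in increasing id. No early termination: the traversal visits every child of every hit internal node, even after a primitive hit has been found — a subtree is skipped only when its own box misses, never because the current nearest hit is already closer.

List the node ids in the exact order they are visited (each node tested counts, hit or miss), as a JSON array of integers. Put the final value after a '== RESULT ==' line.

Traverse from the root:
N0 x:[38/3,79/3] y:[13,50] z:[12,65/2] -> hit [13,79/3], descend [1, 6, 8, 11]
  N1 x:[21,79/3] y:[41,50] z:[23,57/2] -> miss, prune
  N6 x:[68/3,79/3] y:[13,31] z:[18,30] -> hit [68/3,79/3], descend [10, 12]
    N10 x:[25,79/3] y:[26,31] z:[21,23] -> miss, prune
    N12 x:[68/3,25] y:[13,17] z:[18,30] -> miss, prune
  N8 x:[19,76/3] y:[33,40] z:[51/2,65/2] -> miss, prune
  N11 x:[38/3,65/3] y:[18,34] z:[12,53/2] -> hit [18,65/3], descend [2, 3, 4]
    N2 x:[38/3,21] y:[18,25] z:[21,53/2] -> hit [21,21] leaf, test {P3@t=21, P8(miss)}
    N3 x:[40/3,16] y:[21,33] z:[12,16] -> miss, prune
    N4 x:[64/3,65/3] y:[30,34] z:[14,15] -> miss, prune

order=[0, 1, 6, 10, 12, 8, 11, 2, 3, 4]  |boxes|=10  |leaves|=1  hit=P3

== RESULT ==
[0, 1, 6, 10, 12, 8, 11, 2, 3, 4]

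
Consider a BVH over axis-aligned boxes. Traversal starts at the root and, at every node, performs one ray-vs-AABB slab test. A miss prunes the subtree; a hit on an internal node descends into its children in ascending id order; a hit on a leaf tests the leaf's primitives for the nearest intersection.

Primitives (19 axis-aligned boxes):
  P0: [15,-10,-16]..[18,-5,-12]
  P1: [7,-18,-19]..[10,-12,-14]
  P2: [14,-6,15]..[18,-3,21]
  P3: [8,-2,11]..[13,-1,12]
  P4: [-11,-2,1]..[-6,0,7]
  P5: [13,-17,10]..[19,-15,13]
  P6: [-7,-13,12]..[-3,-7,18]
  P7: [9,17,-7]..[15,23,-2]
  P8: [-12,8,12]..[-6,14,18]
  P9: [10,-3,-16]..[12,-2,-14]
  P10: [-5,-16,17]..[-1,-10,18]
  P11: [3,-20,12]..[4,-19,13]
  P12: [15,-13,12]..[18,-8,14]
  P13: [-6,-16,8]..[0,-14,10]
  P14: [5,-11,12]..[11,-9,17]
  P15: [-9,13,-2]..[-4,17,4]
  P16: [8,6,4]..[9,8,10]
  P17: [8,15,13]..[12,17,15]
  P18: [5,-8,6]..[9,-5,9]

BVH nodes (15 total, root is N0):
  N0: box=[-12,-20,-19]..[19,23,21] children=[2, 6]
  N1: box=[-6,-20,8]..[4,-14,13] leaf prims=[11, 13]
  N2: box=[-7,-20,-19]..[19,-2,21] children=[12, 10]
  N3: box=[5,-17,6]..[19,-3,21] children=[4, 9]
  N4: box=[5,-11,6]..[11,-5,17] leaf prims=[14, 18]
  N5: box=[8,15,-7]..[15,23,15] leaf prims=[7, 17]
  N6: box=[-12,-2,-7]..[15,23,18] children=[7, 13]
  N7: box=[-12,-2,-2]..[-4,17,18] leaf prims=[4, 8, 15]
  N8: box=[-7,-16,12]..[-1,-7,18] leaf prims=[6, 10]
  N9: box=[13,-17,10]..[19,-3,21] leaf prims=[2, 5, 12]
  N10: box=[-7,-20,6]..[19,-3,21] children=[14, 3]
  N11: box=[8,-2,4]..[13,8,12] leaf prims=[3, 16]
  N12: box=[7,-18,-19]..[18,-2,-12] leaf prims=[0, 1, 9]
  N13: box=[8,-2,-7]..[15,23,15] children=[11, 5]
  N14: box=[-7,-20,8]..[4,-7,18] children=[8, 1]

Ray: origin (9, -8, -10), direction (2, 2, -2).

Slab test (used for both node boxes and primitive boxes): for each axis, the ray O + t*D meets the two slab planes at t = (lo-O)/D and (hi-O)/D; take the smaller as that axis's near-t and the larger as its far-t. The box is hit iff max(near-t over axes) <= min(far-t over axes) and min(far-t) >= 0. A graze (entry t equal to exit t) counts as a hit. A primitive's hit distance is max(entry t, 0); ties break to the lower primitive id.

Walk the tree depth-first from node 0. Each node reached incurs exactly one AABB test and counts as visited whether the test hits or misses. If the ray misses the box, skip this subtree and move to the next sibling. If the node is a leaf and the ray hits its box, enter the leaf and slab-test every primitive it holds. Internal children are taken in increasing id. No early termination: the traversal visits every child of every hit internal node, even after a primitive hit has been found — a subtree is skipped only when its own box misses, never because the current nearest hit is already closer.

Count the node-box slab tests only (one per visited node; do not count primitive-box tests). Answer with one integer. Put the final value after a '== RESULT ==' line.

Trace the traversal:
N0 x:[-21/2,5] y:[-6,31/2] z:[-31/2,9/2] -> hit [-6,9/2], descend [2, 6]
  N2 x:[-8,5] y:[-6,3] z:[-31/2,9/2] -> hit [-6,3], descend [10, 12]
    N10 x:[-8,5] y:[-6,5/2] z:[-31/2,-8] -> miss, prune
    N12 x:[-1,9/2] y:[-5,3] z:[1,9/2] -> hit [1,3] leaf, test {P0(miss), P1(miss), P9(miss)}
  N6 x:[-21/2,3] y:[3,31/2] z:[-14,-3/2] -> miss, prune

order=[0, 2, 10, 12, 6]  |boxes|=5  |leaves|=1  hit=miss

== RESULT ==
5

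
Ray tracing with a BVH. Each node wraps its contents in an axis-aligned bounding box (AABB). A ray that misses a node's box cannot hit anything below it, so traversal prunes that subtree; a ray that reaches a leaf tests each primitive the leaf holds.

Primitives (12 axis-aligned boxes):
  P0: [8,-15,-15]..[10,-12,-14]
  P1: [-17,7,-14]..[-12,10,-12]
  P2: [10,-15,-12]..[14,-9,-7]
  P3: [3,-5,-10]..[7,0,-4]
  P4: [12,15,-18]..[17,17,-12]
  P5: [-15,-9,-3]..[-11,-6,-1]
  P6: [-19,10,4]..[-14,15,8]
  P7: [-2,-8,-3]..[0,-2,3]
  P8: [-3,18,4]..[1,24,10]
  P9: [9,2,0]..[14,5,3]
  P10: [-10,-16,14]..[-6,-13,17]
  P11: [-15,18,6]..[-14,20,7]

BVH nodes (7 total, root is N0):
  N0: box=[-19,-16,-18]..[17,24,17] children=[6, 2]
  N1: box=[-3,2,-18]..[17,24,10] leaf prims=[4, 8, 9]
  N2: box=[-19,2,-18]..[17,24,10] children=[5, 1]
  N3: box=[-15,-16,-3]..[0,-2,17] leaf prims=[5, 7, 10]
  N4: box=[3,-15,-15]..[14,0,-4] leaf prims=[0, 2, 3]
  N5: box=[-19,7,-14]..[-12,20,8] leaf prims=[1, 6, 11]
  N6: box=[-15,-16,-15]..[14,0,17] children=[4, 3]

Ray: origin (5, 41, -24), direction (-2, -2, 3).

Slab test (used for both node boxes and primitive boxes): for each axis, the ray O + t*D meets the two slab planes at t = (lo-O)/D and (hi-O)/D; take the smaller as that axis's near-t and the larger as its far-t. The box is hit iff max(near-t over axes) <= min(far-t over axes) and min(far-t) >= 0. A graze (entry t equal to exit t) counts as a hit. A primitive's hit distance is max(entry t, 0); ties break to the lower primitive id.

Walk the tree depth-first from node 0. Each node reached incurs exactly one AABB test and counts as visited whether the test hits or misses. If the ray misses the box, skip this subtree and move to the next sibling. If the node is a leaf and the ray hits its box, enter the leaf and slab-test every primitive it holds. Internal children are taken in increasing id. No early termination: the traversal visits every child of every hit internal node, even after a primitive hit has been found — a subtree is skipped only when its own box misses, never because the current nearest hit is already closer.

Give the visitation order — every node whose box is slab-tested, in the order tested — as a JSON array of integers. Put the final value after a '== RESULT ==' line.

Walk:
N0 x:[-6,12] y:[17/2,57/2] z:[2,41/3] -> hit [17/2,12], descend [2, 6]
  N2 x:[-6,12] y:[17/2,39/2] z:[2,34/3] -> hit [17/2,34/3], descend [1, 5]
    N1 x:[-6,4] y:[17/2,39/2] z:[2,34/3] -> miss, prune
    N5 x:[17/2,12] y:[21/2,17] z:[10/3,32/3] -> hit [21/2,32/3] leaf, test {P1(miss), P6(miss), P11(miss)}
  N6 x:[-9/2,10] y:[41/2,57/2] z:[3,41/3] -> miss, prune

Summary -> nodes [0, 2, 1, 5, 6]; box-tests=5; leaf-entries=1; first=miss

== RESULT ==
[0, 2, 1, 5, 6]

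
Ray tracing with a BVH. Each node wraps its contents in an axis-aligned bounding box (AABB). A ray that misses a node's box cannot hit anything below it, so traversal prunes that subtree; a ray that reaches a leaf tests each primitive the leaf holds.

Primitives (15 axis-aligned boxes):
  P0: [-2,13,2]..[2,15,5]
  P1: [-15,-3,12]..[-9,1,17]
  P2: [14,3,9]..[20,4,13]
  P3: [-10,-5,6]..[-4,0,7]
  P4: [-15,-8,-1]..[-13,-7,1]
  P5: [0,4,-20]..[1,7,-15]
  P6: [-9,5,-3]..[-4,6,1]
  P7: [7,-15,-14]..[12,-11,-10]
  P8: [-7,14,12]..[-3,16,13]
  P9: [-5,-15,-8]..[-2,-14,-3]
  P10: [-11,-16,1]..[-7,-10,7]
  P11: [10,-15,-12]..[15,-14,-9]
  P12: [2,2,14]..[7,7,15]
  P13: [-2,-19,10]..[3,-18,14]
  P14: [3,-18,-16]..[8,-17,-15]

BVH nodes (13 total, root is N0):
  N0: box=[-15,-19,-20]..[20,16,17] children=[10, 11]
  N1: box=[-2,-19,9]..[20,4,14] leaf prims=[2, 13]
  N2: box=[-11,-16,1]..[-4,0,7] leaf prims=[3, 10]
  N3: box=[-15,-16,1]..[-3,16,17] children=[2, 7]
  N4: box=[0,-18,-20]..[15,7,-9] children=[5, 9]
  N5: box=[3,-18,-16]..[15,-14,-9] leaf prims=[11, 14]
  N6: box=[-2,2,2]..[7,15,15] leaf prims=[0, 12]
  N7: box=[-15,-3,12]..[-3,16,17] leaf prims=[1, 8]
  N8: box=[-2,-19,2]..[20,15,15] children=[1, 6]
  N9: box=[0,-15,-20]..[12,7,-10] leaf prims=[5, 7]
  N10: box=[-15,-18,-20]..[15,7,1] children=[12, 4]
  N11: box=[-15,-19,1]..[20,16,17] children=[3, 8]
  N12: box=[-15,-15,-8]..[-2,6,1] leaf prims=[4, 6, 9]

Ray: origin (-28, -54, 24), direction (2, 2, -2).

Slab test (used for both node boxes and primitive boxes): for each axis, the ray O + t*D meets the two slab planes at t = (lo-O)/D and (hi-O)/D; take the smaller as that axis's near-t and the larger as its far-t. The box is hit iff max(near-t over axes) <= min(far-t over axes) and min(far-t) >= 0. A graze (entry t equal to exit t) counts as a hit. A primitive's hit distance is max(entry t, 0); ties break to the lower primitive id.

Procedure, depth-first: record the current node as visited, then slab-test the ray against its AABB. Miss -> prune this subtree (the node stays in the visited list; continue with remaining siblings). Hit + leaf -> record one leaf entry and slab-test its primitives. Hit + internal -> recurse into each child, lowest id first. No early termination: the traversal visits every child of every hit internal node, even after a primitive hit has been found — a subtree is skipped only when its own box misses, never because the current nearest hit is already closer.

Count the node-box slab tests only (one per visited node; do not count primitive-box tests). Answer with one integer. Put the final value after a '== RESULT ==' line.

Traverse from the root:
N0 x:[13/2,24] y:[35/2,35] z:[7/2,22] -> hit [35/2,22], descend [10, 11]
  N10 x:[13/2,43/2] y:[18,61/2] z:[23/2,22] -> hit [18,43/2], descend [4, 12]
    N4 x:[14,43/2] y:[18,61/2] z:[33/2,22] -> hit [18,43/2], descend [5, 9]
      N5 x:[31/2,43/2] y:[18,20] z:[33/2,20] -> hit [18,20] leaf, test {P11(miss), P14(miss)}
      N9 x:[14,20] y:[39/2,61/2] z:[17,22] -> hit [39/2,20] leaf, test {P5(miss), P7(miss)}
    N12 x:[13/2,13] y:[39/2,30] z:[23/2,16] -> miss, prune
  N11 x:[13/2,24] y:[35/2,35] z:[7/2,23/2] -> miss, prune

Visited [0, 10, 4, 5, 9, 12, 11]. Tests: 7 box, 2 leaf. Nearest: miss.

== RESULT ==
7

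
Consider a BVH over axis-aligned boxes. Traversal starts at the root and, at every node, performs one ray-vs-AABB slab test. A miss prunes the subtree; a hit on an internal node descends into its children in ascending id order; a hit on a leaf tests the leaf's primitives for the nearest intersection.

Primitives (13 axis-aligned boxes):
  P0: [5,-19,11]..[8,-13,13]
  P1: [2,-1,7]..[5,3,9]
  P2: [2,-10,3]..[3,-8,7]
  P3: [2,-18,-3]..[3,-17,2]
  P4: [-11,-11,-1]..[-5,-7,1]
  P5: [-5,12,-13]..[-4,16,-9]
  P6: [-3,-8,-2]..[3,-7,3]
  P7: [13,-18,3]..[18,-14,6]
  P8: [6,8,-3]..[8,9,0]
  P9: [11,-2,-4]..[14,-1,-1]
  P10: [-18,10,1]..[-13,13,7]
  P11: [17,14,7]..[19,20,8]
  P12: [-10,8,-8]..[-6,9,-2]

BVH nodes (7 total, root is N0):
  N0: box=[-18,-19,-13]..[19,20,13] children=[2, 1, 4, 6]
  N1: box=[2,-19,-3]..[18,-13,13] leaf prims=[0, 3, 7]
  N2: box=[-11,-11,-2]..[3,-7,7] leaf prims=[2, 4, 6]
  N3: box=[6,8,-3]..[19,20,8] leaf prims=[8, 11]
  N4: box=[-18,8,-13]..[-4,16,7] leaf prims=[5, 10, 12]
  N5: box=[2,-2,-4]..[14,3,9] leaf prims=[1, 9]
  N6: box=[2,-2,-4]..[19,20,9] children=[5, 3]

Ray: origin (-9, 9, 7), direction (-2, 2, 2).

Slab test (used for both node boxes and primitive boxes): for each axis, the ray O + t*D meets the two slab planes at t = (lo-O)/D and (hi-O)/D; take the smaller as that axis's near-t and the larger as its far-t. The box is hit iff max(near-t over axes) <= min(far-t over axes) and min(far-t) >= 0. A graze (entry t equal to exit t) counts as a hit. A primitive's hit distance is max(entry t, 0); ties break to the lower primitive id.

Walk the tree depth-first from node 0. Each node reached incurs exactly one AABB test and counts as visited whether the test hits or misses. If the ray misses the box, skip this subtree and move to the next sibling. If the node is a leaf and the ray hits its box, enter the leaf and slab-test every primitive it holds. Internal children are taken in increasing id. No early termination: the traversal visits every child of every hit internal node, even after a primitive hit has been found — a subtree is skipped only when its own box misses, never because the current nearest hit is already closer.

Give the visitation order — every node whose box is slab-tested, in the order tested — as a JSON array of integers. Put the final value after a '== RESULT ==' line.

Walk:
N0 x:[-14,9/2] y:[-14,11/2] z:[-10,3] -> hit [-10,3], descend [1, 2, 4, 6]
  N1 x:[-27/2,-11/2] y:[-14,-11] z:[-5,3] -> miss, prune
  N2 x:[-6,1] y:[-10,-8] z:[-9/2,0] -> miss, prune
  N4 x:[-5/2,9/2] y:[-1/2,7/2] z:[-10,0] -> hit [-1/2,0] leaf, test {P5(miss), P10(miss), P12(miss)}
  N6 x:[-14,-11/2] y:[-11/2,11/2] z:[-11/2,1] -> miss, prune

Visited [0, 1, 2, 4, 6]. Tests: 5 box, 1 leaf. Nearest: miss.

== RESULT ==
[0, 1, 2, 4, 6]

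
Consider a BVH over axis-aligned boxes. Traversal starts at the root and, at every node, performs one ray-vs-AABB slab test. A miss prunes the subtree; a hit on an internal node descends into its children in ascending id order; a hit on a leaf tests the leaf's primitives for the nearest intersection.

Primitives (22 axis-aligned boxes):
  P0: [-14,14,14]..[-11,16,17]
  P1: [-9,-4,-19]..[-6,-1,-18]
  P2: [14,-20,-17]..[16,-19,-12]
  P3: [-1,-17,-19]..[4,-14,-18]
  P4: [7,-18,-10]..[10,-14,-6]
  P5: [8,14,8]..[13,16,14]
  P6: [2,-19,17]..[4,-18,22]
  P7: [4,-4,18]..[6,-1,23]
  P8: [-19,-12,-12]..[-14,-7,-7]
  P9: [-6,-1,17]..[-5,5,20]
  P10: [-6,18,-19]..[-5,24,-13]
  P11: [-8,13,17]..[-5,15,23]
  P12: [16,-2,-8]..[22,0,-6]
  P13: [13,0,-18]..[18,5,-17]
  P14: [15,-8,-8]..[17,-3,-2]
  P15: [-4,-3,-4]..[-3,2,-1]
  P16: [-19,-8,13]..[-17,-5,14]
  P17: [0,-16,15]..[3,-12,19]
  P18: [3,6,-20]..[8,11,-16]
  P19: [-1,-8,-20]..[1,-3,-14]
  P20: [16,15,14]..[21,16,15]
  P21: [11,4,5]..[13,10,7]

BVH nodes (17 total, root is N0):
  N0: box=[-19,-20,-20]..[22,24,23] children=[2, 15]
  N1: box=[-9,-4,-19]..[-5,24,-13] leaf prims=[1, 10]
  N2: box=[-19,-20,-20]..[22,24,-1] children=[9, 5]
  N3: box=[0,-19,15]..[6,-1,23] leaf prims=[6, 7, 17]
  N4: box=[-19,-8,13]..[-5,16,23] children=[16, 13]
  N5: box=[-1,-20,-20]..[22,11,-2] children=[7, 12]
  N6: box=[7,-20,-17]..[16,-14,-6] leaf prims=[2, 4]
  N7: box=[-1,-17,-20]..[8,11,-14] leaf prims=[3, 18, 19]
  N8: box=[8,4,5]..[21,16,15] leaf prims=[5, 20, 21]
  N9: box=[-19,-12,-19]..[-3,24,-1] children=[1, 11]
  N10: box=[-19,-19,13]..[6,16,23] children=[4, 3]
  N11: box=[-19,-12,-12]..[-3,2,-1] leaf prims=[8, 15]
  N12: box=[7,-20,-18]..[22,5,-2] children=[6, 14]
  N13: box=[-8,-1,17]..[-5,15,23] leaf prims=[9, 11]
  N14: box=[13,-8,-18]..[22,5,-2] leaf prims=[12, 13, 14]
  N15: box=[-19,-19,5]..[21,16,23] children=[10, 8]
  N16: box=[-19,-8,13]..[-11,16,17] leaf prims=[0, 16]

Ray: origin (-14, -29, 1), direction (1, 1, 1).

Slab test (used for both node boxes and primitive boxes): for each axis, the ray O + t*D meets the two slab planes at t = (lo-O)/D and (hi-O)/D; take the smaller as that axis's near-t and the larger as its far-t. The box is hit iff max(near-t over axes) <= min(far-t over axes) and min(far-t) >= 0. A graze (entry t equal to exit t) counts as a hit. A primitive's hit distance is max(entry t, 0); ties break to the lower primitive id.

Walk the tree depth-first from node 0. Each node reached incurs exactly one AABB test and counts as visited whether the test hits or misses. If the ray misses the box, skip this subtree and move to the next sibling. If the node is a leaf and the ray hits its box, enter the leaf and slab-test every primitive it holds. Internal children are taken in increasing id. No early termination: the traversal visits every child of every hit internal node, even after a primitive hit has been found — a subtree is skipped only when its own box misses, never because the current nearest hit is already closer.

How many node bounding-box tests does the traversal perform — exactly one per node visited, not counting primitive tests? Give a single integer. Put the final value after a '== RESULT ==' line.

Trace the traversal:
N0 x:[-5,36] y:[9,53] z:[-21,22] -> hit [9,22], descend [2, 15]
  N2 x:[-5,36] y:[9,53] z:[-21,-2] -> miss, prune
  N15 x:[-5,35] y:[10,45] z:[4,22] -> hit [10,22], descend [8, 10]
    N8 x:[22,35] y:[33,45] z:[4,14] -> miss, prune
    N10 x:[-5,20] y:[10,45] z:[12,22] -> hit [12,20], descend [3, 4]
      N3 x:[14,20] y:[10,28] z:[14,22] -> hit [14,20] leaf, test {P6(miss), P7(miss), P17@t=14}
      N4 x:[-5,9] y:[21,45] z:[12,22] -> miss, prune

Summary -> nodes [0, 2, 15, 8, 10, 3, 4]; box-tests=7; leaf-entries=1; first=P17

== RESULT ==
7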